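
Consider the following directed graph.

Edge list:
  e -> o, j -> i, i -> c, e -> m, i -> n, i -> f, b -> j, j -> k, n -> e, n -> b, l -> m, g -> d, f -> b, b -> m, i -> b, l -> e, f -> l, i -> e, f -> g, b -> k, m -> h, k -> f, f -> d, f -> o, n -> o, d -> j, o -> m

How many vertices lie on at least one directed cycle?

8

A vertex is on a directed cycle iff it belongs to a strongly connected component of size ≥ 2 (or has a self-loop).
The vertices on cycles are {b, d, f, g, i, j, k, n} — 8 in total.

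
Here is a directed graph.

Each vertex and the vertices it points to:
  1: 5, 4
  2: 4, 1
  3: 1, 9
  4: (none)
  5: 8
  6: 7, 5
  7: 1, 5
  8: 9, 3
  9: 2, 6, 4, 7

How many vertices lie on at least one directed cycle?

A vertex is on a directed cycle iff it belongs to a strongly connected component of size ≥ 2 (or has a self-loop).
The vertices on cycles are {1, 2, 3, 5, 6, 7, 8, 9} — 8 in total.

8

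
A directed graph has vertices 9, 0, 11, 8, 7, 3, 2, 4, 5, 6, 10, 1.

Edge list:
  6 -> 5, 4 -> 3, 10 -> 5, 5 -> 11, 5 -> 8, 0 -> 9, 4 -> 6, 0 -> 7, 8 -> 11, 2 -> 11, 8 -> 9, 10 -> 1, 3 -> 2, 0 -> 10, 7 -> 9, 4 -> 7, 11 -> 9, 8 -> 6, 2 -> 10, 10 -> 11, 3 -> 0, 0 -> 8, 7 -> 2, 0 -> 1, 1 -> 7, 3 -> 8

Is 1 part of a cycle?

1 is on a cycle iff 1 can reach itself via ≥1 edge.
1 → 7 → 2 → 10 → 1 — yes.

Yes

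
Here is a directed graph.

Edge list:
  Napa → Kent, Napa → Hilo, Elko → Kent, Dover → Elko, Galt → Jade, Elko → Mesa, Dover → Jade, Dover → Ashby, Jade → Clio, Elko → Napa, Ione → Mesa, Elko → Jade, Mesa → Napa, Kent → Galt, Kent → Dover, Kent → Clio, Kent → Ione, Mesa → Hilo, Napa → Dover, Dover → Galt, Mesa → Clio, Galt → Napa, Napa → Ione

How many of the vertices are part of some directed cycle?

7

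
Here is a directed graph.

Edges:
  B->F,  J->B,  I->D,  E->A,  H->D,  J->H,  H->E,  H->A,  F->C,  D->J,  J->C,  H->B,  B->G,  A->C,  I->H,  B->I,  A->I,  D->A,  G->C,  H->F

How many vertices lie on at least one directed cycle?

7

A vertex is on a directed cycle iff it belongs to a strongly connected component of size ≥ 2 (or has a self-loop).
The vertices on cycles are {A, B, D, E, H, I, J} — 7 in total.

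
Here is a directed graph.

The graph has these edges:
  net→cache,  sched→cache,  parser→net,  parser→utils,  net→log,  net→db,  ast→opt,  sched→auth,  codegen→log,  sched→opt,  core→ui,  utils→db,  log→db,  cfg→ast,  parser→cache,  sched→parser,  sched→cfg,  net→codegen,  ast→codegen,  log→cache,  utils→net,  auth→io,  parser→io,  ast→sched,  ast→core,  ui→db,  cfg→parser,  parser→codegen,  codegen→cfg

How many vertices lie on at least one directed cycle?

A vertex is on a directed cycle iff it belongs to a strongly connected component of size ≥ 2 (or has a self-loop).
The vertices on cycles are {ast, cfg, net, sched, utils, parser, codegen} — 7 in total.

7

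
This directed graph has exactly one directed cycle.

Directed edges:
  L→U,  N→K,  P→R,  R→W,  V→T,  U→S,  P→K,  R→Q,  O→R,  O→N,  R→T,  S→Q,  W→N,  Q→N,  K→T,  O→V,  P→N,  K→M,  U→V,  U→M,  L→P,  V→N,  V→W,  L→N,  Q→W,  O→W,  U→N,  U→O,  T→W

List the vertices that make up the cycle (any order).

DFS with gray/black marking from K:
K gray
  T gray
    W gray
      N gray
        N→K: K is gray → back edge
Back edge closes the cycle K → T → W → N → K; its vertices are {K, N, T, W}.

K, N, T, W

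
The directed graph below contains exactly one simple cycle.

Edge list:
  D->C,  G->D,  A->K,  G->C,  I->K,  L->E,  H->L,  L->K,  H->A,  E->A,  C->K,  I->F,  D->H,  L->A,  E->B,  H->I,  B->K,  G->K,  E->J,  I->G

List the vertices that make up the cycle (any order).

D, G, H, I

DFS with gray/black marking from D:
D gray
  C gray
    K gray
    K black
  C black
  H gray
    L gray
      E gray
        B gray
          B→K: K black — skip
        B black
        J gray
        J black
        A gray
          A→K: K black — skip
        A black
      E black
      L→K: K black — skip
      L→A: A black — skip
    L black
    H→A: A black — skip
    I gray
      G gray
        G→D: D is gray → back edge
Back edge closes the cycle D → H → I → G → D; its vertices are {D, G, H, I}.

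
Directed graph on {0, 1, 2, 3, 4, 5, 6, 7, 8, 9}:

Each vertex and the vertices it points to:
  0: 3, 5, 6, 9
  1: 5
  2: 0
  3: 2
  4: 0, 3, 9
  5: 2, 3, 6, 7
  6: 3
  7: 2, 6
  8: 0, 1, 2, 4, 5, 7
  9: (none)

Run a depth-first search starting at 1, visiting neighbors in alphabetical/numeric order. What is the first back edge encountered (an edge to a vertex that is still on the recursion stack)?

3->2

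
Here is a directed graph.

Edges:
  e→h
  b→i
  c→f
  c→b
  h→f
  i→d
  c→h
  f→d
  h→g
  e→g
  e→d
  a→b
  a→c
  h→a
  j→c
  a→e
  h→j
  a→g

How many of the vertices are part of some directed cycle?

5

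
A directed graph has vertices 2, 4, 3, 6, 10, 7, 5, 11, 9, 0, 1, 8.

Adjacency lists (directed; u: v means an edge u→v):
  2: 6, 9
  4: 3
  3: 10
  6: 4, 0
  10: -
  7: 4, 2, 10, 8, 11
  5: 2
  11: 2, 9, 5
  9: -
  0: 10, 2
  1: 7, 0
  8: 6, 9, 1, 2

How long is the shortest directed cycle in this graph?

3

For each vertex v, BFS finds the shortest path from v back to v.
The shortest such closed walk is 1 → 7 → 8 → 1, length 3.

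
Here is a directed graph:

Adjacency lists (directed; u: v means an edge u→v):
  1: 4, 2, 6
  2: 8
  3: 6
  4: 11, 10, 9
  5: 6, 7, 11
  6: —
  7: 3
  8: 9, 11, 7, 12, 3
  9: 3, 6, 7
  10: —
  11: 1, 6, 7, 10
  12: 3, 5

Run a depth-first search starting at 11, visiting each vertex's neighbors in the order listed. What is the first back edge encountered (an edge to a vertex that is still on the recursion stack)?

DFS from 11 (visiting each vertex's neighbors in the order listed); mark gray on enter, black on exit:
11 gray
  1 gray
    4 gray
      4→11: 11 is gray → back edge
First back edge: 4 → 11.

4->11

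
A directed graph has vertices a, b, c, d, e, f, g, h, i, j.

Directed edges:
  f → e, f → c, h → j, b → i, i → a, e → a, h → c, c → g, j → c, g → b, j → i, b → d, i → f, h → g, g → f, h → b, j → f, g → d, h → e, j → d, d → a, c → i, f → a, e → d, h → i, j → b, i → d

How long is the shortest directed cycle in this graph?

3

For each vertex v, BFS finds the shortest path from v back to v.
The shortest such closed walk is f → c → g → f, length 3.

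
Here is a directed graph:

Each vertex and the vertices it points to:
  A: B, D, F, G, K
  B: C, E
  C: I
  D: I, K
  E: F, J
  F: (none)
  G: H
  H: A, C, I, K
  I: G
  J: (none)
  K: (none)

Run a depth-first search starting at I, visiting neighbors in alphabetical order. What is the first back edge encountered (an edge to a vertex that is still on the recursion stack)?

DFS from I (visiting neighbors in alphabetical order); mark gray on enter, black on exit:
I gray
  G gray
    H gray
      A gray
        B gray
          C gray
            C→I: I is gray → back edge
First back edge: C → I.

C→I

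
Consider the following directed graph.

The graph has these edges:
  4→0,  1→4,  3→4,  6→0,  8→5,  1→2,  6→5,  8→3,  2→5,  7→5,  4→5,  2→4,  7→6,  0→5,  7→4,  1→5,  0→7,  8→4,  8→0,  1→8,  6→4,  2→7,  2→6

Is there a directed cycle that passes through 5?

5 lies on a cycle iff there is a path from 5 back to itself.
Exploring from 5, it never reaches itself; equivalently, its strongly connected component is a singleton.

No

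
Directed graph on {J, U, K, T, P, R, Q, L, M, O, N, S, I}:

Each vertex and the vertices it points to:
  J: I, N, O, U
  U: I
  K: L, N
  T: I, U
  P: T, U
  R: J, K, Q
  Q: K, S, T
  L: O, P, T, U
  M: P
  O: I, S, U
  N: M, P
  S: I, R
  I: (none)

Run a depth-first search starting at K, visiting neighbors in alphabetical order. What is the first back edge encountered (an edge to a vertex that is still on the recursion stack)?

DFS from K (visiting neighbors in alphabetical order); mark gray on enter, black on exit:
K gray
  L gray
    O gray
      I gray
      I black
      S gray
        S→I: I black — skip
        R gray
          J gray
            J→I: I black — skip
            N gray
              M gray
                P gray
                  T gray
                    T→I: I black — skip
                    U gray
                      U→I: I black — skip
                    U black
                  T black
                  P→U: U black — skip
                P black
              M black
              N→P: P black — skip
            N black
            J→O: O is gray → back edge
First back edge: J → O.

J->O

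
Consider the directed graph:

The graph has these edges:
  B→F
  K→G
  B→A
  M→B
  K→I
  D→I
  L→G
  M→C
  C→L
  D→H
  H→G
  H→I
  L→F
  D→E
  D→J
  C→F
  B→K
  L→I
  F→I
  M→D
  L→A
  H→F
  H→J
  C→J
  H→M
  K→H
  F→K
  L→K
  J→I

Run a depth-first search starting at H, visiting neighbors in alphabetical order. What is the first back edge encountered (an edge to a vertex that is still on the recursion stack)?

DFS from H (visiting neighbors in alphabetical order); mark gray on enter, black on exit:
H gray
  F gray
    I gray
    I black
    K gray
      G gray
      G black
      K→H: H is gray → back edge
First back edge: K → H.

K→H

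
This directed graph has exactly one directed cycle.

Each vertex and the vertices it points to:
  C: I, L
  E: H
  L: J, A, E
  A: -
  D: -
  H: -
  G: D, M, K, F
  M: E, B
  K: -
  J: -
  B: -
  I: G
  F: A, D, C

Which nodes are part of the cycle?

DFS with gray/black marking from G:
G gray
  D gray
  D black
  M gray
    E gray
      H gray
      H black
    E black
    B gray
    B black
  M black
  K gray
  K black
  F gray
    A gray
    A black
    F→D: D black — skip
    C gray
      I gray
        I→G: G is gray → back edge
Back edge closes the cycle G → F → C → I → G; its vertices are {C, F, G, I}.

C, F, G, I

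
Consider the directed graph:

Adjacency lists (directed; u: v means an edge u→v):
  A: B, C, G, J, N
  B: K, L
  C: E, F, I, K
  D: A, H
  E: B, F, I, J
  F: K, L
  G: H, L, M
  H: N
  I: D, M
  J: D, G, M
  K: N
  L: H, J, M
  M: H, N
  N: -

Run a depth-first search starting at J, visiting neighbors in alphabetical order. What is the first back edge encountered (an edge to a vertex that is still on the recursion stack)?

DFS from J (visiting neighbors in alphabetical order); mark gray on enter, black on exit:
J gray
  D gray
    A gray
      B gray
        K gray
          N gray
          N black
        K black
        L gray
          H gray
            H→N: N black — skip
          H black
          L→J: J is gray → back edge
First back edge: L → J.

L->J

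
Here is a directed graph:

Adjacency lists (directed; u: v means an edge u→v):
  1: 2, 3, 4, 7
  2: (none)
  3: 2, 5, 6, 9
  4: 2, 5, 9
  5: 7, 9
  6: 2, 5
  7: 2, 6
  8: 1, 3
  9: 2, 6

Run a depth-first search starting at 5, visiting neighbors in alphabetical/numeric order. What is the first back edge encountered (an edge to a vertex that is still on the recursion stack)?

6->5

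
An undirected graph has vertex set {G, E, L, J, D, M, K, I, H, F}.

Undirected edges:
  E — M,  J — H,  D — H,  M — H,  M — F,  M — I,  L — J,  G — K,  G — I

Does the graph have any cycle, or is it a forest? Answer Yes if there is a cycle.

No

DFS, tracking each vertex's parent; an edge to a visited non-parent vertex closes a cycle.
Start from M:
visit M (parent –)
  visit F (parent M)
    F–M: parent, skip
  visit I (parent M)
    visit G (parent I)
      visit K (parent G)
        K–G: parent, skip
      G–I: parent, skip
    I–M: parent, skip
  visit E (parent M)
    E–M: parent, skip
  visit H (parent M)
    visit J (parent H)
      visit L (parent J)
        L–J: parent, skip
      J–H: parent, skip
    visit D (parent H)
      D–H: parent, skip
    H–M: parent, skip
No non-parent visited neighbor found — the graph is a forest.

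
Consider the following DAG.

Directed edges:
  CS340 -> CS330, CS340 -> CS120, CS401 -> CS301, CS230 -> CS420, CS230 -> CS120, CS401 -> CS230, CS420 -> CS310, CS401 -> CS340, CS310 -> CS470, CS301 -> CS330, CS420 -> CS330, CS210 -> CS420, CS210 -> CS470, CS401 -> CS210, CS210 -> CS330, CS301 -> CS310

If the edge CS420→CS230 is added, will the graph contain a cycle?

Adding CS420→CS230 creates a cycle iff CS230 can already reach CS420.
Path from CS230: CS230 → CS420.
So CS230 → … → CS420 → CS230 is a cycle.

Yes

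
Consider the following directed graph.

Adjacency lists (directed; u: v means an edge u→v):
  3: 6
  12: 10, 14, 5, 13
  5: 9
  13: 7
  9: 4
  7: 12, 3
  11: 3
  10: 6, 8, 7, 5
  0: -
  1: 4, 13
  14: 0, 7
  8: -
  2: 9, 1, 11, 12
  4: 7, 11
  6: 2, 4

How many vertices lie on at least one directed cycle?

A vertex is on a directed cycle iff it belongs to a strongly connected component of size ≥ 2 (or has a self-loop).
The vertices on cycles are {1, 2, 3, 4, 5, 6, 7, 9, 10, 11, 12, 13, 14} — 13 in total.

13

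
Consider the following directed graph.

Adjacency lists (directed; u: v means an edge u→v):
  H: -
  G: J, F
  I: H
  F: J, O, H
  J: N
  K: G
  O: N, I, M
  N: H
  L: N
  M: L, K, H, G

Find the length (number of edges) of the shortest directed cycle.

4

For each vertex v, BFS finds the shortest path from v back to v.
The shortest such closed walk is O → M → G → F → O, length 4.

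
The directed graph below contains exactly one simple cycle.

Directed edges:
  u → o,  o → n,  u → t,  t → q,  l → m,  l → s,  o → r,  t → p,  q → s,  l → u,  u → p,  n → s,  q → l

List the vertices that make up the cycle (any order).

l, q, t, u

DFS with gray/black marking from l:
l gray
  u gray
    p gray
    p black
    t gray
      t→p: p black — skip
      q gray
        s gray
        s black
        q→l: l is gray → back edge
Back edge closes the cycle l → u → t → q → l; its vertices are {l, q, t, u}.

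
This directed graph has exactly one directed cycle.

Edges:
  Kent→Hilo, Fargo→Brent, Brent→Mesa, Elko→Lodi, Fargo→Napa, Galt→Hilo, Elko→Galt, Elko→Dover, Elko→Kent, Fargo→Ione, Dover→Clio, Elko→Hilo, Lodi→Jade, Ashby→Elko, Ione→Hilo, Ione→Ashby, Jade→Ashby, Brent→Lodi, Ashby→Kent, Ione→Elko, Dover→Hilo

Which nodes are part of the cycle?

DFS with gray/black marking from Ashby:
Ashby gray
  Elko gray
    Hilo gray
    Hilo black
    Dover gray
      Clio gray
      Clio black
      Dover→Hilo: Hilo black — skip
    Dover black
    Lodi gray
      Jade gray
        Jade→Ashby: Ashby is gray → back edge
Back edge closes the cycle Ashby → Elko → Lodi → Jade → Ashby; its vertices are {Elko, Jade, Lodi, Ashby}.

Elko, Jade, Lodi, Ashby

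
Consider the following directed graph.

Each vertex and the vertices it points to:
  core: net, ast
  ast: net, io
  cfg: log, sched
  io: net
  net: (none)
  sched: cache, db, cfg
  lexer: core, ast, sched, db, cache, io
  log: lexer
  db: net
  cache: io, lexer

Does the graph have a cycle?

DFS with white/gray/black marking, starting from log:
log gray
  lexer gray
    core gray
      net gray
      net black
      ast gray
        ast→net: net black — skip
        io gray
          io→net: net black — skip
        io black
      ast black
    core black
    lexer→ast: ast black — skip
    sched gray
      cache gray
        cache→io: io black — skip
        cache→lexer: lexer is gray → back edge
Back edge found, so a cycle exists: lexer → sched → cache → lexer.

Yes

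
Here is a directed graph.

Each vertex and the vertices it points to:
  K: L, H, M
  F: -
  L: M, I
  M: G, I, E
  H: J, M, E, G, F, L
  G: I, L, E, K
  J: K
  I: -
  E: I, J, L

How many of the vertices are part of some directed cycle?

7

A vertex is on a directed cycle iff it belongs to a strongly connected component of size ≥ 2 (or has a self-loop).
The vertices on cycles are {E, G, H, J, K, L, M} — 7 in total.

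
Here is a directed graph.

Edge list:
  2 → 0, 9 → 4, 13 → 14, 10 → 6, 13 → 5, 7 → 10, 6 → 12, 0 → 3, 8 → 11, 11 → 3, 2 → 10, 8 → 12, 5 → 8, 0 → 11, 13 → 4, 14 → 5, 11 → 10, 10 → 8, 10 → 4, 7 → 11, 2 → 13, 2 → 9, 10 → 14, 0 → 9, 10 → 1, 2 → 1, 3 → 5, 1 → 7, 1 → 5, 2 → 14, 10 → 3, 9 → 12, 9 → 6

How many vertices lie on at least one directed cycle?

8

A vertex is on a directed cycle iff it belongs to a strongly connected component of size ≥ 2 (or has a self-loop).
The vertices on cycles are {1, 3, 5, 7, 8, 10, 11, 14} — 8 in total.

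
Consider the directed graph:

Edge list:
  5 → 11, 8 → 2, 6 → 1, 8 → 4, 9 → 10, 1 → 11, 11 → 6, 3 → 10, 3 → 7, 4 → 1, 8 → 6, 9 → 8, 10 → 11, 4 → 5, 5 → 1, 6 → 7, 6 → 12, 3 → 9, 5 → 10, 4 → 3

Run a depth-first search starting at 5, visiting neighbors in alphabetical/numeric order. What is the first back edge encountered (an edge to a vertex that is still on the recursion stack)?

6->1

DFS from 5 (visiting neighbors in alphabetical/numeric order); mark gray on enter, black on exit:
5 gray
  1 gray
    11 gray
      6 gray
        6→1: 1 is gray → back edge
First back edge: 6 → 1.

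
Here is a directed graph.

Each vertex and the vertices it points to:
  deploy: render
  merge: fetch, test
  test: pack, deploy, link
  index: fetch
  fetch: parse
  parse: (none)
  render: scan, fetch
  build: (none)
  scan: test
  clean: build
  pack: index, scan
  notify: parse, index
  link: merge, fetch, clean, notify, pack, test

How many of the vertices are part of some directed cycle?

A vertex is on a directed cycle iff it belongs to a strongly connected component of size ≥ 2 (or has a self-loop).
The vertices on cycles are {link, pack, scan, test, merge, deploy, render} — 7 in total.

7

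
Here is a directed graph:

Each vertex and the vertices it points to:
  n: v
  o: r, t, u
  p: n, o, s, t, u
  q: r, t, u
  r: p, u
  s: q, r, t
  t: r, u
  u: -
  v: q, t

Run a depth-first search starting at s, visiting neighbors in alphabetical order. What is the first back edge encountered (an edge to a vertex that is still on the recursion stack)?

v→q

DFS from s (visiting neighbors in alphabetical order); mark gray on enter, black on exit:
s gray
  q gray
    r gray
      p gray
        n gray
          v gray
            v→q: q is gray → back edge
First back edge: v → q.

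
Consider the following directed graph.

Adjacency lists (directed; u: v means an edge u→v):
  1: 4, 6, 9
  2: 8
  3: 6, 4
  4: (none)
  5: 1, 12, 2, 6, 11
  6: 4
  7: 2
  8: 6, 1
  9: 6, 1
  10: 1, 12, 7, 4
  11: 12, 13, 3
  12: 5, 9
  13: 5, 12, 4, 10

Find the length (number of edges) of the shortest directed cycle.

2

For each vertex v, BFS finds the shortest path from v back to v.
The shortest such closed walk is 5 → 12 → 5, length 2.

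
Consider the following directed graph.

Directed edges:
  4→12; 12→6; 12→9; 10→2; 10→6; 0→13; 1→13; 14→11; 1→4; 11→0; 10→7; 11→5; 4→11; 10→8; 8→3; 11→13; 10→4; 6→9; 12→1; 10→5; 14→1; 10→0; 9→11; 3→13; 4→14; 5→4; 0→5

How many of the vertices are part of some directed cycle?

9

A vertex is on a directed cycle iff it belongs to a strongly connected component of size ≥ 2 (or has a self-loop).
The vertices on cycles are {0, 1, 4, 5, 6, 9, 11, 12, 14} — 9 in total.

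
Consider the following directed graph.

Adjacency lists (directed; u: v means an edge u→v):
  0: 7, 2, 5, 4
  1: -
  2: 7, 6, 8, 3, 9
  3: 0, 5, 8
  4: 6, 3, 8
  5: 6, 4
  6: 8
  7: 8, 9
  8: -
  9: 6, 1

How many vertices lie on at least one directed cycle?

5

A vertex is on a directed cycle iff it belongs to a strongly connected component of size ≥ 2 (or has a self-loop).
The vertices on cycles are {0, 2, 3, 4, 5} — 5 in total.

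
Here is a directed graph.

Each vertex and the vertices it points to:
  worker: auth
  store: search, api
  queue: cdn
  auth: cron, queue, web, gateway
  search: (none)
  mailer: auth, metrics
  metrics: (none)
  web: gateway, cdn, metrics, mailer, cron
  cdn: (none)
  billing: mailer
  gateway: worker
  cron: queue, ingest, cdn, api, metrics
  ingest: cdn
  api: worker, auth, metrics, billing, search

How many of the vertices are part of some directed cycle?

8

A vertex is on a directed cycle iff it belongs to a strongly connected component of size ≥ 2 (or has a self-loop).
The vertices on cycles are {api, web, auth, cron, mailer, worker, billing, gateway} — 8 in total.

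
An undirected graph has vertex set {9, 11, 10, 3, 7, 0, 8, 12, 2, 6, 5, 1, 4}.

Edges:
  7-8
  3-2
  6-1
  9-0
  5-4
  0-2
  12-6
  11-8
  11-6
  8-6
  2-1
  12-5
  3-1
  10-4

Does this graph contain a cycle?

Yes

DFS, tracking each vertex's parent; an edge to a visited non-parent vertex closes a cycle.
Start from 0:
visit 0 (parent –)
  visit 2 (parent 0)
    2–0: parent, skip
    visit 3 (parent 2)
      visit 1 (parent 3)
        1–3: parent, skip
        visit 6 (parent 1)
          visit 8 (parent 6)
            visit 7 (parent 8)
              7–8: parent, skip
            visit 11 (parent 8)
              11–8: parent, skip
              11–6: 6 visited and ≠ parent → cycle
Cycle: 6 – 8 – 11 – 6.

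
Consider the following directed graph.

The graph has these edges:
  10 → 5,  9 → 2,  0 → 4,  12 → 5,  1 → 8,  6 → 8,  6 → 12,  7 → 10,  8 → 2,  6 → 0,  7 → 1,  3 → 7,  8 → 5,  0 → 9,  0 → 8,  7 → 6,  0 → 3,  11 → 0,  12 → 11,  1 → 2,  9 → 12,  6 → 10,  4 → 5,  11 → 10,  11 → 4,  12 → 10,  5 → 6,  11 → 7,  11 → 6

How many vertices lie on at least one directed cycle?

12

A vertex is on a directed cycle iff it belongs to a strongly connected component of size ≥ 2 (or has a self-loop).
The vertices on cycles are {0, 1, 3, 4, 5, 6, 7, 8, 9, 10, 11, 12} — 12 in total.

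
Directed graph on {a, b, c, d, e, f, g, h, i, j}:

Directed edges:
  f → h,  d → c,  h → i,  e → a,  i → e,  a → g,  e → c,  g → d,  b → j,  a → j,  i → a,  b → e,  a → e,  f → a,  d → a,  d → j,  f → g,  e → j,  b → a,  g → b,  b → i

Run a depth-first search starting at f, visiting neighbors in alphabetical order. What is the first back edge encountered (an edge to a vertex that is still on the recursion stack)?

e→a

DFS from f (visiting neighbors in alphabetical order); mark gray on enter, black on exit:
f gray
  a gray
    e gray
      e→a: a is gray → back edge
First back edge: e → a.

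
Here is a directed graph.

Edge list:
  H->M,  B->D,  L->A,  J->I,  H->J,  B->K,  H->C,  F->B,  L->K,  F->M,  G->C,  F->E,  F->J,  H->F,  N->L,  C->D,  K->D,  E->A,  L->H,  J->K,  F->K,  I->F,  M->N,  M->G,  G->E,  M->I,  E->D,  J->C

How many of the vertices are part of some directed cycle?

A vertex is on a directed cycle iff it belongs to a strongly connected component of size ≥ 2 (or has a self-loop).
The vertices on cycles are {F, H, I, J, L, M, N} — 7 in total.

7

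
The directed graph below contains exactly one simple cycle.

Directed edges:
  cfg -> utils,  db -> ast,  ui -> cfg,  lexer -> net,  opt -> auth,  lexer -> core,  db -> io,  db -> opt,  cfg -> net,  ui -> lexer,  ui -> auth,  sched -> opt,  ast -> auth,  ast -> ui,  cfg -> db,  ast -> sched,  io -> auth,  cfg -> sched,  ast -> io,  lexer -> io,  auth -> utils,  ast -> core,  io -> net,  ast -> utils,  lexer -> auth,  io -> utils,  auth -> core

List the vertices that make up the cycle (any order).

DFS with gray/black marking from ast:
ast gray
  sched gray
    opt gray
      auth gray
        core gray
        core black
        utils gray
        utils black
      auth black
    opt black
  sched black
  ast→auth: auth black — skip
  ui gray
    cfg gray
      cfg→utils: utils black — skip
      db gray
        db→ast: ast is gray → back edge
Back edge closes the cycle ast → ui → cfg → db → ast; its vertices are {db, ui, ast, cfg}.

db, ui, ast, cfg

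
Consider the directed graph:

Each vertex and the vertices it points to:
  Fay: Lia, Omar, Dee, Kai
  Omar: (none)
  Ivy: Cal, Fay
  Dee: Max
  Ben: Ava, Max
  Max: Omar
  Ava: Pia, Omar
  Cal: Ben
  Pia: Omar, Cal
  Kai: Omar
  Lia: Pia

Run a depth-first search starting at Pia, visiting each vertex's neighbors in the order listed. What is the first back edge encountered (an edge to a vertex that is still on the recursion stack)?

DFS from Pia (visiting each vertex's neighbors in the order listed); mark gray on enter, black on exit:
Pia gray
  Omar gray
  Omar black
  Cal gray
    Ben gray
      Ava gray
        Ava→Pia: Pia is gray → back edge
First back edge: Ava → Pia.

Ava->Pia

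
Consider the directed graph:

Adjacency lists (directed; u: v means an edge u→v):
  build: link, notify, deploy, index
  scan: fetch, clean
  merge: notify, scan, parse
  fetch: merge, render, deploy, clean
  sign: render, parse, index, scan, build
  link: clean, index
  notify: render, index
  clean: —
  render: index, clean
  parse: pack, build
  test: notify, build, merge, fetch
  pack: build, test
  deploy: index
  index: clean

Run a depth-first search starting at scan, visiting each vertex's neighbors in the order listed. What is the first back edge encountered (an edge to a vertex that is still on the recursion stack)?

DFS from scan (visiting each vertex's neighbors in the order listed); mark gray on enter, black on exit:
scan gray
  fetch gray
    merge gray
      notify gray
        render gray
          index gray
            clean gray
            clean black
          index black
          render→clean: clean black — skip
        render black
        notify→index: index black — skip
      notify black
      merge→scan: scan is gray → back edge
First back edge: merge → scan.

merge→scan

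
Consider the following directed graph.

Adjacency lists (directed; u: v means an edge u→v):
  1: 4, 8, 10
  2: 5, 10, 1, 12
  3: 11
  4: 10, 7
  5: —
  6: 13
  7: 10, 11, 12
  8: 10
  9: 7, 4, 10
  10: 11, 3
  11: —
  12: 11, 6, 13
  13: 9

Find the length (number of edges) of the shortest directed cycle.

4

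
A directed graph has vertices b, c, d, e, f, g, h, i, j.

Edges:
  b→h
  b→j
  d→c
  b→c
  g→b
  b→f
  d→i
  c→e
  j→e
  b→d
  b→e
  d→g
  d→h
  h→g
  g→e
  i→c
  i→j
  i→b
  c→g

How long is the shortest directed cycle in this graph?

3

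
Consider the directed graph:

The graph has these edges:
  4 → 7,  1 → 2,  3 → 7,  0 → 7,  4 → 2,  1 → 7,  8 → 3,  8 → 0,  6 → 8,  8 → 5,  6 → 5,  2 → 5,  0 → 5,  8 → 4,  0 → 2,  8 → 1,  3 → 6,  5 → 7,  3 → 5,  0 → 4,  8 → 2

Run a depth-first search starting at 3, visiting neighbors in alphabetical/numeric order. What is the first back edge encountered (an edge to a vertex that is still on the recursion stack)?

8->3

DFS from 3 (visiting neighbors in alphabetical/numeric order); mark gray on enter, black on exit:
3 gray
  5 gray
    7 gray
    7 black
  5 black
  6 gray
    6→5: 5 black — skip
    8 gray
      0 gray
        2 gray
          2→5: 5 black — skip
        2 black
        4 gray
          4→2: 2 black — skip
          4→7: 7 black — skip
        4 black
        0→5: 5 black — skip
        0→7: 7 black — skip
      0 black
      1 gray
        1→2: 2 black — skip
        1→7: 7 black — skip
      1 black
      8→2: 2 black — skip
      8→3: 3 is gray → back edge
First back edge: 8 → 3.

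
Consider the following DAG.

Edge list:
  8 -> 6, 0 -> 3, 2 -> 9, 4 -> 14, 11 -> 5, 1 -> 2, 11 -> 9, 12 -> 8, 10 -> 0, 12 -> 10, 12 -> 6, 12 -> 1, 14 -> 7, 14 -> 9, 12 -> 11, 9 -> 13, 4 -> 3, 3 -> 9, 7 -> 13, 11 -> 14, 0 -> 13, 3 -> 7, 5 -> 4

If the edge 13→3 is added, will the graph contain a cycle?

Yes

Adding 13→3 creates a cycle iff 3 can already reach 13.
Path from 3: 3 → 7 → 13.
So 3 → … → 13 → 3 is a cycle.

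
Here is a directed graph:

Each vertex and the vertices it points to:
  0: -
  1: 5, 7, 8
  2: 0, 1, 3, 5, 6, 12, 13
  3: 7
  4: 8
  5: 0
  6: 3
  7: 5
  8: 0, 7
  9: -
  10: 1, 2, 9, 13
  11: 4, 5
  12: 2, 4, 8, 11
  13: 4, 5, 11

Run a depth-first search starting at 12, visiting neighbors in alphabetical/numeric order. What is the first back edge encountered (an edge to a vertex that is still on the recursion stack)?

DFS from 12 (visiting neighbors in alphabetical/numeric order); mark gray on enter, black on exit:
12 gray
  2 gray
    0 gray
    0 black
    1 gray
      5 gray
        5→0: 0 black — skip
      5 black
      7 gray
        7→5: 5 black — skip
      7 black
      8 gray
        8→0: 0 black — skip
        8→7: 7 black — skip
      8 black
    1 black
    3 gray
      3→7: 7 black — skip
    3 black
    2→5: 5 black — skip
    6 gray
      6→3: 3 black — skip
    6 black
    2→12: 12 is gray → back edge
First back edge: 2 → 12.

2→12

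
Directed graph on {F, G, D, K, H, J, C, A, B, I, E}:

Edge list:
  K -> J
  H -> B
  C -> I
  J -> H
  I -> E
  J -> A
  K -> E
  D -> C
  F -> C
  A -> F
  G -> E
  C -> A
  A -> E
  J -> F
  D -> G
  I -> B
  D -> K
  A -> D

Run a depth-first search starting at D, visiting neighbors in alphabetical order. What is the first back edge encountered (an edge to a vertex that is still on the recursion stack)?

A→D

DFS from D (visiting neighbors in alphabetical order); mark gray on enter, black on exit:
D gray
  C gray
    A gray
      A→D: D is gray → back edge
First back edge: A → D.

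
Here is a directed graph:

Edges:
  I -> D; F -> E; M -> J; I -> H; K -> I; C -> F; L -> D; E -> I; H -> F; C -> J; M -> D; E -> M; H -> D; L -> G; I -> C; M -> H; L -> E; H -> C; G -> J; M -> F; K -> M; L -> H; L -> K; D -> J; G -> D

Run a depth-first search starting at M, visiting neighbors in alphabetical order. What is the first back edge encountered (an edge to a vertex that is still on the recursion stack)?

DFS from M (visiting neighbors in alphabetical order); mark gray on enter, black on exit:
M gray
  D gray
    J gray
    J black
  D black
  F gray
    E gray
      I gray
        C gray
          C→F: F is gray → back edge
First back edge: C → F.

C→F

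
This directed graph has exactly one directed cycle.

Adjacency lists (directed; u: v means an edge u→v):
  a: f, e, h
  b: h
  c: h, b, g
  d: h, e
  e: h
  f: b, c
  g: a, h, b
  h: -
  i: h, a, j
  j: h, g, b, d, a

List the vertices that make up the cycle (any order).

a, c, f, g

DFS with gray/black marking from a:
a gray
  f gray
    b gray
      h gray
      h black
    b black
    c gray
      c→h: h black — skip
      c→b: b black — skip
      g gray
        g→a: a is gray → back edge
Back edge closes the cycle a → f → c → g → a; its vertices are {a, c, f, g}.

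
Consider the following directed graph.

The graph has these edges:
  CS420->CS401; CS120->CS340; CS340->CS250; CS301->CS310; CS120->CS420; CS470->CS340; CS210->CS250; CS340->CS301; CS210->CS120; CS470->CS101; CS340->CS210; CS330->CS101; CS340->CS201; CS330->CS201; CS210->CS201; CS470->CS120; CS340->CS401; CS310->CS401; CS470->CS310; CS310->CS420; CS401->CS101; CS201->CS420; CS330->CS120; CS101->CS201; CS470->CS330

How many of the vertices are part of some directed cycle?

A vertex is on a directed cycle iff it belongs to a strongly connected component of size ≥ 2 (or has a self-loop).
The vertices on cycles are {CS101, CS120, CS201, CS210, CS340, CS401, CS420} — 7 in total.

7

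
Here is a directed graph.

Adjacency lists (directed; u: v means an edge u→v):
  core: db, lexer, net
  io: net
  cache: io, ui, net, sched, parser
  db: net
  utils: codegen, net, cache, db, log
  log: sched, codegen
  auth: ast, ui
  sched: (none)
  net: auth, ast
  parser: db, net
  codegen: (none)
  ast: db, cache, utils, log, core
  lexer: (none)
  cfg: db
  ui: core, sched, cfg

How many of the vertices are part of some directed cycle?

A vertex is on a directed cycle iff it belongs to a strongly connected component of size ≥ 2 (or has a self-loop).
The vertices on cycles are {db, io, ui, ast, cfg, net, auth, core, cache, utils, parser} — 11 in total.

11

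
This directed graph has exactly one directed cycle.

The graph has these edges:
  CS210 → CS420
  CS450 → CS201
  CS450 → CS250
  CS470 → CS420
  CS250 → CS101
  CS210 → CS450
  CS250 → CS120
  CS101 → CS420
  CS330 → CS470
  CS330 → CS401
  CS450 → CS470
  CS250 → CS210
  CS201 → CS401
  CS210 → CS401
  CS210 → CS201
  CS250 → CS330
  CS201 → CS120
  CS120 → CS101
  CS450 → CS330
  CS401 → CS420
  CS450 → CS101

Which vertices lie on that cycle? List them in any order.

DFS with gray/black marking from CS250:
CS250 gray
  CS101 gray
    CS420 gray
    CS420 black
  CS101 black
  CS330 gray
    CS401 gray
      CS401→CS420: CS420 black — skip
    CS401 black
    CS470 gray
      CS470→CS420: CS420 black — skip
    CS470 black
  CS330 black
  CS120 gray
    CS120→CS101: CS101 black — skip
  CS120 black
  CS210 gray
    CS450 gray
      CS201 gray
        CS201→CS401: CS401 black — skip
        CS201→CS120: CS120 black — skip
      CS201 black
      CS450→CS101: CS101 black — skip
      CS450→CS330: CS330 black — skip
      CS450→CS250: CS250 is gray → back edge
Back edge closes the cycle CS250 → CS210 → CS450 → CS250; its vertices are {CS210, CS250, CS450}.

CS210, CS250, CS450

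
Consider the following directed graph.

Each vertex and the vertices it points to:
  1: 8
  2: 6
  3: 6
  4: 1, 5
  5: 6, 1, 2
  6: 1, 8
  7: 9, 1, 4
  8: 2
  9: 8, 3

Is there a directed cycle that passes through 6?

Yes

6 is on a cycle iff 6 can reach itself via ≥1 edge.
6 → 8 → 2 → 6 — yes.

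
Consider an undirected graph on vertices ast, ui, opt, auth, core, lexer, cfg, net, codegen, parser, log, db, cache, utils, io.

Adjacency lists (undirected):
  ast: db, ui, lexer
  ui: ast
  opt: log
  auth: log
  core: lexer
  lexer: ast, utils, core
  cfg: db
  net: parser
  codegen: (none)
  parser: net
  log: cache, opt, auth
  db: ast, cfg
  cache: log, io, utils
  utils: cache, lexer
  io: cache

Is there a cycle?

DFS, tracking each vertex's parent; an edge to a visited non-parent vertex closes a cycle.
Start from db:
visit db (parent –)
  visit ast (parent db)
    ast–db: parent, skip
    visit ui (parent ast)
      ui–ast: parent, skip
    visit lexer (parent ast)
      lexer–ast: parent, skip
      visit utils (parent lexer)
        visit cache (parent utils)
          visit log (parent cache)
            log–cache: parent, skip
            visit opt (parent log)
              opt–log: parent, skip
            visit auth (parent log)
              auth–log: parent, skip
          visit io (parent cache)
            io–cache: parent, skip
          cache–utils: parent, skip
        utils–lexer: parent, skip
      visit core (parent lexer)
        core–lexer: parent, skip
  visit cfg (parent db)
    cfg–db: parent, skip
visit net (parent –)
  visit parser (parent net)
    parser–net: parent, skip
visit codegen (parent –)
No non-parent visited neighbor found — the graph is a forest.

No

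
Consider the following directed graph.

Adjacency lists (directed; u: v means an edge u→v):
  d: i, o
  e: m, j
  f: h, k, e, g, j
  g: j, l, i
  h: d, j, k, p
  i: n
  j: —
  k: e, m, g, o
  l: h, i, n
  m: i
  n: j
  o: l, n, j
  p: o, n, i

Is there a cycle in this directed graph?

DFS with white/gray/black marking, starting from e:
e gray
  m gray
    i gray
      n gray
        j gray
        j black
      n black
    i black
  m black
  e→j: j black — skip
e black
d gray
  d→i: i black — skip
  o gray
    l gray
      h gray
        h→d: d is gray → back edge
Back edge found, so a cycle exists: d → o → l → h → d.

Yes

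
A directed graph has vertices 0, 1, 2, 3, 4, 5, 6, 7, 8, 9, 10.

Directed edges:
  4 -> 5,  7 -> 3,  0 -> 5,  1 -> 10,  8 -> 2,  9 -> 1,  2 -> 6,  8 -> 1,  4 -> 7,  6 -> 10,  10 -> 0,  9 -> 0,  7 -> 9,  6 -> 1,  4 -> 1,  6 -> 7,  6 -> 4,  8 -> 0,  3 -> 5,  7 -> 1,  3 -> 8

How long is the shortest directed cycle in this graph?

For each vertex v, BFS finds the shortest path from v back to v.
The shortest such closed walk is 6 → 7 → 3 → 8 → 2 → 6, length 5.

5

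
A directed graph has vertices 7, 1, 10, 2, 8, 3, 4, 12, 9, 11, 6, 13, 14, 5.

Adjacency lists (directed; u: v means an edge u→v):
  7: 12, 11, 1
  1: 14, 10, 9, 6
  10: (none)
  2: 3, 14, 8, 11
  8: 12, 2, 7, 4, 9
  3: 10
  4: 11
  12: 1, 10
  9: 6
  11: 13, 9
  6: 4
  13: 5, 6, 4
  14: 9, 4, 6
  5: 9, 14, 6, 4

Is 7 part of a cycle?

No

7 lies on a cycle iff there is a path from 7 back to itself.
Exploring from 7, it never reaches itself; equivalently, its strongly connected component is a singleton.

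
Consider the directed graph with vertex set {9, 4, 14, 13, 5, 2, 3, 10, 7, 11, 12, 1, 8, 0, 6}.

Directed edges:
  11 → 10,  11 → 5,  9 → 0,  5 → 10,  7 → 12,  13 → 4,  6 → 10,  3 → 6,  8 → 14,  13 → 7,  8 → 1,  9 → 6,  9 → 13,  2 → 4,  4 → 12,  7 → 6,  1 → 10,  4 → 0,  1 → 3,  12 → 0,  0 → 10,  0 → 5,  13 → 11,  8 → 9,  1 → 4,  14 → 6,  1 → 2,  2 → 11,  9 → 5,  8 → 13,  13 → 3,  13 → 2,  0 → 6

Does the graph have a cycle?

No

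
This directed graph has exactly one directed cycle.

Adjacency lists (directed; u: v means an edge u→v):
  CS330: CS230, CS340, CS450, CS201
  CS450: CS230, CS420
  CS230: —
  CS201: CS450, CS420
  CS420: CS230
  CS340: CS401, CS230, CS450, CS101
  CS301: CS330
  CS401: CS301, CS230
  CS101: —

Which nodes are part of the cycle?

CS301, CS330, CS340, CS401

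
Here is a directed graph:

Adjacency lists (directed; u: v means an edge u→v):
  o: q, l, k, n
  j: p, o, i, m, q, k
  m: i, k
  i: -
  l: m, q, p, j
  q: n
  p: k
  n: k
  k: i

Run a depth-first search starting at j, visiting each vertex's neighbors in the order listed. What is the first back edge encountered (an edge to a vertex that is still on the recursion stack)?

l->j

DFS from j (visiting each vertex's neighbors in the order listed); mark gray on enter, black on exit:
j gray
  p gray
    k gray
      i gray
      i black
    k black
  p black
  o gray
    q gray
      n gray
        n→k: k black — skip
      n black
    q black
    l gray
      m gray
        m→i: i black — skip
        m→k: k black — skip
      m black
      l→q: q black — skip
      l→p: p black — skip
      l→j: j is gray → back edge
First back edge: l → j.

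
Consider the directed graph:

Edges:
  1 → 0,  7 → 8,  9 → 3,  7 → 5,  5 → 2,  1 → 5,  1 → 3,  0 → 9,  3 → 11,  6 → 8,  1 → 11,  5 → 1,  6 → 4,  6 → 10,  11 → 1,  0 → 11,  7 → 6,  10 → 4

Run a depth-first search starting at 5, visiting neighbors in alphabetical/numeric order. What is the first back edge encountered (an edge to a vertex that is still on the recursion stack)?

DFS from 5 (visiting neighbors in alphabetical/numeric order); mark gray on enter, black on exit:
5 gray
  1 gray
    0 gray
      9 gray
        3 gray
          11 gray
            11→1: 1 is gray → back edge
First back edge: 11 → 1.

11→1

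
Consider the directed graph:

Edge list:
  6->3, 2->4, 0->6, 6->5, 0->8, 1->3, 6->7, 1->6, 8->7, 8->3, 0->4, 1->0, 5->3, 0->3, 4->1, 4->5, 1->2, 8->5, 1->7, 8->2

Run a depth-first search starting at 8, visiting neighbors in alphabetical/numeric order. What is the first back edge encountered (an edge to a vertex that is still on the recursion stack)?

DFS from 8 (visiting neighbors in alphabetical/numeric order); mark gray on enter, black on exit:
8 gray
  2 gray
    4 gray
      1 gray
        0 gray
          3 gray
          3 black
          0→4: 4 is gray → back edge
First back edge: 0 → 4.

0->4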